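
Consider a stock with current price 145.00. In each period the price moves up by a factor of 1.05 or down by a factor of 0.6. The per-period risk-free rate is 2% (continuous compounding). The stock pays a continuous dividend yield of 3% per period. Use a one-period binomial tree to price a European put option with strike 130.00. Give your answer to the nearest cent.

Per-period risk-free factor R = e^0.02 = 1.0202; dividend-adjusted growth = e^(0.02−0.03) = 0.9900.
Risk-neutral probability p = (0.9900 − 0.6)/(1.05 − 0.6) = 0.3900/0.4500 = 0.8668
Terminal stock prices: S_u = 152.2, S_d = 87
Terminal payoffs (K − S): max(-22.25, 0) = 0, max(43, 0) = 43
Node 0 (S = 145): V_0 = e^(−0.02)·[0.8668·0.0000 + 0.1332·43.0000] = 5.6151

5.62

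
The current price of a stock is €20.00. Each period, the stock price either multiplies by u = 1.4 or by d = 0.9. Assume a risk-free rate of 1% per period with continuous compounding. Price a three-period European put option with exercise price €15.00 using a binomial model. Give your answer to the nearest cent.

Risk-neutral probability p = (e^0.01 − 0.9)/(1.4 − 0.9) = 0.1101/0.5000 = 0.2201
Terminal stock prices: S_uuu = 54.88, S_uud = 35.28, S_udd = 22.68, S_ddd = 14.58
Terminal payoffs (K − S): max(-39.88, 0) = 0, max(-20.28, 0) = 0, max(-7.68, 0) = 0, max(0.42, 0) = 0.42
Node uu (S = 39.2): V_uu = e^(−0.01)·[0.2201·0.0000 + 0.7799·0.0000] = 0.0000
Node ud (S = 25.2): V_ud = e^(−0.01)·[0.2201·0.0000 + 0.7799·0.0000] = 0.0000
Node dd (S = 16.2): V_dd = e^(−0.01)·[0.2201·0.0000 + 0.7799·0.4200] = 0.3243
Node u (S = 28): V_u = e^(−0.01)·[0.2201·0.0000 + 0.7799·0.0000] = 0.0000
Node d (S = 18): V_d = e^(−0.01)·[0.2201·0.0000 + 0.7799·0.3243] = 0.2504
Node 0 (S = 20): V_0 = e^(−0.01)·[0.2201·0.0000 + 0.7799·0.2504] = 0.1933

€0.19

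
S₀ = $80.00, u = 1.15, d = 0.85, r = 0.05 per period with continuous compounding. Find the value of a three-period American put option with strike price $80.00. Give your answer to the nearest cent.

Risk-neutral probability p = (e^0.05 − 0.85)/(1.15 − 0.85) = 0.2013/0.3000 = 0.6709
Terminal stock prices: S_uuu = 121.7, S_uud = 89.93, S_udd = 66.47, S_ddd = 49.13
Terminal payoffs (K − S): max(-41.67, 0) = 0, max(-9.93, 0) = 0, max(13.53, 0) = 13.53, max(30.87, 0) = 30.87
Node uu (S = 105.8): continuation = e^(−0.05)·[0.6709·0.0000 + 0.3291·0.0000] = 0.0000; exercise value = 0.0000 ≤ continuation, so V_uu = 0.0000
Node ud (S = 78.2): continuation = e^(−0.05)·[0.6709·0.0000 + 0.3291·13.5300] = 4.2355; exercise value = 1.8000 ≤ continuation, so V_ud = 4.2355
Node dd (S = 57.8): continuation = e^(−0.05)·[0.6709·13.5300 + 0.3291·30.8700] = 18.2984; exercise value = 22.2000 > continuation, so V_dd = 22.2000 (exercise)
Node u (S = 92): continuation = e^(−0.05)·[0.6709·0.0000 + 0.3291·4.2355] = 1.3259; exercise value = 0.0000 ≤ continuation, so V_u = 1.3259
Node d (S = 68): continuation = e^(−0.05)·[0.6709·4.2355 + 0.3291·22.2000] = 9.6527; exercise value = 12.0000 > continuation, so V_d = 12.0000 (exercise)
Node 0 (S = 80): continuation = e^(−0.05)·[0.6709·1.3259 + 0.3291·12.0000] = 4.6027; exercise value = 0.0000 ≤ continuation, so V_0 = 4.6027

$4.60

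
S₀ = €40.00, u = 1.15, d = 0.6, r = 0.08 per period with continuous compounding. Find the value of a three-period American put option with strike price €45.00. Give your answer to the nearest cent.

Risk-neutral probability p = (e^0.08 − 0.6)/(1.15 − 0.6) = 0.4833/0.5500 = 0.8787
Terminal stock prices: S_uuu = 60.83, S_uud = 31.74, S_udd = 16.56, S_ddd = 8.64
Terminal payoffs (K − S): max(-15.83, 0) = 0, max(13.26, 0) = 13.26, max(28.44, 0) = 28.44, max(36.36, 0) = 36.36
Node uu (S = 52.9): continuation = e^(−0.08)·[0.8787·0.0000 + 0.1213·13.2600] = 1.4847; exercise value = 0.0000 ≤ continuation, so V_uu = 1.4847
Node ud (S = 27.6): continuation = e^(−0.08)·[0.8787·13.2600 + 0.1213·28.4400] = 13.9402; exercise value = 17.4000 > continuation, so V_ud = 17.4000 (exercise)
Node dd (S = 14.4): continuation = e^(−0.08)·[0.8787·28.4400 + 0.1213·36.3600] = 27.1402; exercise value = 30.6000 > continuation, so V_dd = 30.6000 (exercise)
Node u (S = 46): continuation = e^(−0.08)·[0.8787·1.4847 + 0.1213·17.4000] = 3.1526; exercise value = 0.0000 ≤ continuation, so V_u = 3.1526
Node d (S = 24): continuation = e^(−0.08)·[0.8787·17.4000 + 0.1213·30.6000] = 17.5402; exercise value = 21.0000 > continuation, so V_d = 21.0000 (exercise)
Node 0 (S = 40): continuation = e^(−0.08)·[0.8787·3.1526 + 0.1213·21.0000] = 4.9086; exercise value = 5.0000 > continuation, so V_0 = 5.0000 (exercise)

€5.00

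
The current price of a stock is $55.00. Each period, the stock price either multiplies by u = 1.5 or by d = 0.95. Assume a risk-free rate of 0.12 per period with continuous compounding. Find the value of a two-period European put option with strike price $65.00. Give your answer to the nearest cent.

$5.54

Risk-neutral probability p = (e^0.12 − 0.95)/(1.5 − 0.95) = 0.1775/0.5500 = 0.3227
Terminal stock prices: S_uu = 123.8, S_ud = 78.38, S_dd = 49.64
Terminal payoffs (K − S): max(-58.75, 0) = 0, max(-13.38, 0) = 0, max(15.36, 0) = 15.36
Node u (S = 82.5): V_u = e^(−0.12)·[0.3227·0.0000 + 0.6773·0.0000] = 0.0000
Node d (S = 52.25): V_d = e^(−0.12)·[0.3227·0.0000 + 0.6773·15.3625] = 9.2281
Node 0 (S = 55): V_0 = e^(−0.12)·[0.3227·0.0000 + 0.6773·9.2281] = 5.5433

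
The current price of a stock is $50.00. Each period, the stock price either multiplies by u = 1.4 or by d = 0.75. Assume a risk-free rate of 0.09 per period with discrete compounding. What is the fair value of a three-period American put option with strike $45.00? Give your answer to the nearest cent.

$4.26

Risk-neutral probability p = (1 + 0.09 − 0.75)/(1.4 − 0.75) = 0.3400/0.6500 = 0.5231
Terminal stock prices: S_uuu = 137.2, S_uud = 73.5, S_udd = 39.38, S_ddd = 21.09
Terminal payoffs (K − S): max(-92.2, 0) = 0, max(-28.5, 0) = 0, max(5.625, 0) = 5.625, max(23.91, 0) = 23.91
Node uu (S = 98): continuation = 1/1.09·[0.5231·0.0000 + 0.4769·0.0000] = 0.0000; exercise value = 0.0000 ≤ continuation, so V_uu = 0.0000
Node ud (S = 52.5): continuation = 1/1.09·[0.5231·0.0000 + 0.4769·5.6250] = 2.4612; exercise value = 0.0000 ≤ continuation, so V_ud = 2.4612
Node dd (S = 28.12): continuation = 1/1.09·[0.5231·5.6250 + 0.4769·23.9062] = 13.1594; exercise value = 16.8750 > continuation, so V_dd = 16.8750 (exercise)
Node u (S = 70): continuation = 1/1.09·[0.5231·0.0000 + 0.4769·2.4612] = 1.0769; exercise value = 0.0000 ≤ continuation, so V_u = 1.0769
Node d (S = 37.5): continuation = 1/1.09·[0.5231·2.4612 + 0.4769·16.8750] = 8.5646; exercise value = 7.5000 ≤ continuation, so V_d = 8.5646
Node 0 (S = 50): continuation = 1/1.09·[0.5231·1.0769 + 0.4769·8.5646] = 4.2642; exercise value = 0.0000 ≤ continuation, so V_0 = 4.2642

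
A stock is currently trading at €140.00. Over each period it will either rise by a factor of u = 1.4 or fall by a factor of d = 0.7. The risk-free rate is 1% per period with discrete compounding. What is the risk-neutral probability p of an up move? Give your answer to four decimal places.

p = 0.4429

Risk-neutral probability p = (1 + 0.01 − 0.7)/(1.4 − 0.7) = 0.3100/0.7000 = 0.4429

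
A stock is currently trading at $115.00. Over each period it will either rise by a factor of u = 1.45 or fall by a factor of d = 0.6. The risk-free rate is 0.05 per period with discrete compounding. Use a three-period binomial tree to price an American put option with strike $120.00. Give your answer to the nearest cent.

Risk-neutral probability p = (1 + 0.05 − 0.6)/(1.45 − 0.6) = 0.4500/0.8500 = 0.5294
Terminal stock prices: S_uuu = 350.6, S_uud = 145.1, S_udd = 60.03, S_ddd = 24.84
Terminal payoffs (K − S): max(-230.6, 0) = 0, max(-25.07, 0) = 0, max(59.97, 0) = 59.97, max(95.16, 0) = 95.16
Node uu (S = 241.8): continuation = 1/1.05·[0.5294·0.0000 + 0.4706·0.0000] = 0.0000; exercise value = 0.0000 ≤ continuation, so V_uu = 0.0000
Node ud (S = 100): continuation = 1/1.05·[0.5294·0.0000 + 0.4706·59.9700] = 26.8773; exercise value = 19.9500 ≤ continuation, so V_ud = 26.8773
Node dd (S = 41.4): continuation = 1/1.05·[0.5294·59.9700 + 0.4706·95.1600] = 72.8857; exercise value = 78.6000 > continuation, so V_dd = 78.6000 (exercise)
Node u (S = 166.8): continuation = 1/1.05·[0.5294·0.0000 + 0.4706·26.8773] = 12.0459; exercise value = 0.0000 ≤ continuation, so V_u = 12.0459
Node d (S = 69): continuation = 1/1.05·[0.5294·26.8773 + 0.4706·78.6000] = 48.7785; exercise value = 51.0000 > continuation, so V_d = 51.0000 (exercise)
Node 0 (S = 115): continuation = 1/1.05·[0.5294·12.0459 + 0.4706·51.0000] = 28.9307; exercise value = 5.0000 ≤ continuation, so V_0 = 28.9307

$28.93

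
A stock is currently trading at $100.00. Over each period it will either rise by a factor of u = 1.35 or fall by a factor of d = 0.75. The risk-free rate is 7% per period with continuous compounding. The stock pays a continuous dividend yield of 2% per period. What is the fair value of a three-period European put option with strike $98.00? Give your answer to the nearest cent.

Per-period risk-free factor R = e^0.07 = 1.0725; dividend-adjusted growth = e^(0.07−0.02) = 1.0513.
Risk-neutral probability p = (1.0513 − 0.75)/(1.35 − 0.75) = 0.3013/0.6000 = 0.5021
Terminal stock prices: S_uuu = 246, S_uud = 136.7, S_udd = 75.94, S_ddd = 42.19
Terminal payoffs (K − S): max(-148, 0) = 0, max(-38.69, 0) = 0, max(22.06, 0) = 22.06, max(55.81, 0) = 55.81
Node uu (S = 182.3): V_uu = e^(−0.07)·[0.5021·0.0000 + 0.4979·0.0000] = 0.0000
Node ud (S = 101.2): V_ud = e^(−0.07)·[0.5021·0.0000 + 0.4979·22.0625] = 10.2419
Node dd (S = 56.25): V_dd = e^(−0.07)·[0.5021·22.0625 + 0.4979·55.8125] = 36.2384
Node u (S = 135): V_u = e^(−0.07)·[0.5021·0.0000 + 0.4979·10.2419] = 4.7545
Node d (S = 75): V_d = e^(−0.07)·[0.5021·10.2419 + 0.4979·36.2384] = 21.6176
Node 0 (S = 100): V_0 = e^(−0.07)·[0.5021·4.7545 + 0.4979·21.6176] = 12.2613

$12.26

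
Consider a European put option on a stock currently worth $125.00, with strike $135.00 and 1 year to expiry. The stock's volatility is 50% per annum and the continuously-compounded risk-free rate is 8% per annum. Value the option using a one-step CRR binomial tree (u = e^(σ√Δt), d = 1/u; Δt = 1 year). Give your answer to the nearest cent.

$29.64

CRR parameters: u = e^(σ√Δt) = e^(0.5·√1) = 1.6487, d = 1/u = 0.6065
Per-period rate: rΔt = 0.08·1 = 0.08, so R = e^0.08 = 1.0833
Risk-neutral probability p = (e^0.08 − 0.6065)/(1.6487 − 0.6065) = 0.4768/1.0422 = 0.4575
Terminal stock prices: S_u = 206.1, S_d = 75.82
Terminal payoffs (K − S): max(-71.09, 0) = 0, max(59.18, 0) = 59.18
Node 0 (S = 125): V_0 = e^(−0.08)·[0.4575·0.0000 + 0.5425·59.1837] = 29.6410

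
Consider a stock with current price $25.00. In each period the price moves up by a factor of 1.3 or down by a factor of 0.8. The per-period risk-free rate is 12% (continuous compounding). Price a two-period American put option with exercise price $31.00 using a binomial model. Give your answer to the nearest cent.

Risk-neutral probability p = (e^0.12 − 0.8)/(1.3 − 0.8) = 0.3275/0.5000 = 0.6550
Terminal stock prices: S_uu = 42.25, S_ud = 26, S_dd = 16
Terminal payoffs (K − S): max(-11.25, 0) = 0, max(5, 0) = 5, max(15, 0) = 15
Node u (S = 32.5): continuation = e^(−0.12)·[0.6550·0.0000 + 0.3450·5.0000] = 1.5300; exercise value = 0.0000 ≤ continuation, so V_u = 1.5300
Node d (S = 20): continuation = e^(−0.12)·[0.6550·5.0000 + 0.3450·15.0000] = 7.4945; exercise value = 11.0000 > continuation, so V_d = 11.0000 (exercise)
Node 0 (S = 25): continuation = e^(−0.12)·[0.6550·1.5300 + 0.3450·11.0000] = 4.2547; exercise value = 6.0000 > continuation, so V_0 = 6.0000 (exercise)

$6.00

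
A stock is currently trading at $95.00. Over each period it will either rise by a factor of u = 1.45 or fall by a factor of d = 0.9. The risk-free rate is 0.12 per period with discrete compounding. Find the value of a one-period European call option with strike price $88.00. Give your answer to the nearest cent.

$17.77

Risk-neutral probability p = (1 + 0.12 − 0.9)/(1.45 − 0.9) = 0.2200/0.5500 = 0.4000
Terminal stock prices: S_u = 137.8, S_d = 85.5
Terminal payoffs (S − K): max(49.75, 0) = 49.75, max(-2.5, 0) = 0
Node 0 (S = 95): V_0 = 1/1.12·[0.4000·49.7500 + 0.6000·0.0000] = 17.7679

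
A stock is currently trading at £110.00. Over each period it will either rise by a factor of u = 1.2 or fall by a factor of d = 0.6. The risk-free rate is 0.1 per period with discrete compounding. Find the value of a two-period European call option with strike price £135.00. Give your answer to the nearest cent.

Risk-neutral probability p = (1 + 0.1 − 0.6)/(1.2 − 0.6) = 0.5000/0.6000 = 0.8333
Terminal stock prices: S_uu = 158.4, S_ud = 79.2, S_dd = 39.6
Terminal payoffs (S − K): max(23.4, 0) = 23.4, max(-55.8, 0) = 0, max(-95.4, 0) = 0
Node u (S = 132): V_u = 1/1.1·[0.8333·23.4000 + 0.1667·0.0000] = 17.7273
Node d (S = 66): V_d = 1/1.1·[0.8333·0.0000 + 0.1667·0.0000] = 0.0000
Node 0 (S = 110): V_0 = 1/1.1·[0.8333·17.7273 + 0.1667·0.0000] = 13.4298

£13.43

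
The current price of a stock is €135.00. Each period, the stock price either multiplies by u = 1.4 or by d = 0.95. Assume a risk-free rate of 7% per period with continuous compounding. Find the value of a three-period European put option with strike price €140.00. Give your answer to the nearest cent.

€7.58

Risk-neutral probability p = (e^0.07 − 0.95)/(1.4 − 0.95) = 0.1225/0.4500 = 0.2722
Terminal stock prices: S_uuu = 370.4, S_uud = 251.4, S_udd = 170.6, S_ddd = 115.7
Terminal payoffs (K − S): max(-230.4, 0) = 0, max(-111.4, 0) = 0, max(-30.57, 0) = 0, max(24.25, 0) = 24.25
Node uu (S = 264.6): V_uu = e^(−0.07)·[0.2722·0.0000 + 0.7278·0.0000] = 0.0000
Node ud (S = 179.5): V_ud = e^(−0.07)·[0.2722·0.0000 + 0.7278·0.0000] = 0.0000
Node dd (S = 121.8): V_dd = e^(−0.07)·[0.2722·0.0000 + 0.7278·24.2544] = 16.4580
Node u (S = 189): V_u = e^(−0.07)·[0.2722·0.0000 + 0.7278·0.0000] = 0.0000
Node d (S = 128.2): V_d = e^(−0.07)·[0.2722·0.0000 + 0.7278·16.4580] = 11.1677
Node 0 (S = 135): V_0 = e^(−0.07)·[0.2722·0.0000 + 0.7278·11.1677] = 7.5780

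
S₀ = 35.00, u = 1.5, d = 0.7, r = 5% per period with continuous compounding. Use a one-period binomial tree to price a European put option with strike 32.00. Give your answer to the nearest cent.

4.00

Risk-neutral probability p = (e^0.05 − 0.7)/(1.5 − 0.7) = 0.3513/0.8000 = 0.4391
Terminal stock prices: S_u = 52.5, S_d = 24.5
Terminal payoffs (K − S): max(-20.5, 0) = 0, max(7.5, 0) = 7.5
Node 0 (S = 35): V_0 = e^(−0.05)·[0.4391·0.0000 + 0.5609·7.5000] = 4.0017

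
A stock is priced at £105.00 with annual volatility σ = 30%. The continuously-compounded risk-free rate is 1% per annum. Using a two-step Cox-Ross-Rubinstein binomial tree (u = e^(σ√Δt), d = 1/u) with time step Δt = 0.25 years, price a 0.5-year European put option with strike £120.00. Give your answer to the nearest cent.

£19.20

CRR parameters: u = e^(σ√Δt) = e^(0.3·√0.25) = 1.1618, d = 1/u = 0.8607
Per-period rate: rΔt = 0.01·0.25 = 0.0025, so R = e^0.0025 = 1.0025
Risk-neutral probability p = (e^0.0025 − 0.8607)/(1.1618 − 0.8607) = 0.1418/0.3011 = 0.4709
Terminal stock prices: S_uu = 141.7, S_ud = 105, S_dd = 77.79
Terminal payoffs (K − S): max(-21.74, 0) = 0, max(15, 0) = 15, max(42.21, 0) = 42.21
Node u (S = 122): V_u = e^(−0.0025)·[0.4709·0.0000 + 0.5291·15.0000] = 7.9169
Node d (S = 90.37): V_d = e^(−0.0025)·[0.4709·15.0000 + 0.5291·42.2141] = 29.3260
Node 0 (S = 105): V_0 = e^(−0.0025)·[0.4709·7.9169 + 0.5291·29.3260] = 19.1968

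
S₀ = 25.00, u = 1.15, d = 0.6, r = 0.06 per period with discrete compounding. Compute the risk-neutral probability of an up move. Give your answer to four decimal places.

p = 0.8364

Risk-neutral probability p = (1 + 0.06 − 0.6)/(1.15 − 0.6) = 0.4600/0.5500 = 0.8364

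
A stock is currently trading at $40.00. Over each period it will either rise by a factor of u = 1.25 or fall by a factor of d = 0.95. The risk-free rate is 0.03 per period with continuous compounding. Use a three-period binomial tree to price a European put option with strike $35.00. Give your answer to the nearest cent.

$0.25

Risk-neutral probability p = (e^0.03 − 0.95)/(1.25 − 0.95) = 0.0805/0.3000 = 0.2682
Terminal stock prices: S_uuu = 78.12, S_uud = 59.38, S_udd = 45.12, S_ddd = 34.29
Terminal payoffs (K − S): max(-43.12, 0) = 0, max(-24.38, 0) = 0, max(-10.12, 0) = 0, max(0.705, 0) = 0.705
Node uu (S = 62.5): V_uu = e^(−0.03)·[0.2682·0.0000 + 0.7318·0.0000] = 0.0000
Node ud (S = 47.5): V_ud = e^(−0.03)·[0.2682·0.0000 + 0.7318·0.0000] = 0.0000
Node dd (S = 36.1): V_dd = e^(−0.03)·[0.2682·0.0000 + 0.7318·0.7050] = 0.5007
Node u (S = 50): V_u = e^(−0.03)·[0.2682·0.0000 + 0.7318·0.0000] = 0.0000
Node d (S = 38): V_d = e^(−0.03)·[0.2682·0.0000 + 0.7318·0.5007] = 0.3556
Node 0 (S = 40): V_0 = e^(−0.03)·[0.2682·0.0000 + 0.7318·0.3556] = 0.2525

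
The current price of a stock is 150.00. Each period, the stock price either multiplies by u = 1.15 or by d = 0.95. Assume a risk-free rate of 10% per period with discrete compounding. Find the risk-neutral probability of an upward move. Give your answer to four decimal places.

Risk-neutral probability p = (1 + 0.1 − 0.95)/(1.15 − 0.95) = 0.1500/0.2000 = 0.7500

p = 0.7500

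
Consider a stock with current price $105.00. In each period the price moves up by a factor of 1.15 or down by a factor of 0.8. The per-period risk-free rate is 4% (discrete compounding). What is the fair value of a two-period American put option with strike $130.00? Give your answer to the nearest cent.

$25.00

Risk-neutral probability p = (1 + 0.04 − 0.8)/(1.15 − 0.8) = 0.2400/0.3500 = 0.6857
Terminal stock prices: S_uu = 138.9, S_ud = 96.6, S_dd = 67.2
Terminal payoffs (K − S): max(-8.862, 0) = 0, max(33.4, 0) = 33.4, max(62.8, 0) = 62.8
Node u (S = 120.7): continuation = 1/1.04·[0.6857·0.0000 + 0.3143·33.4000] = 10.0934; exercise value = 9.2500 ≤ continuation, so V_u = 10.0934
Node d (S = 84): continuation = 1/1.04·[0.6857·33.4000 + 0.3143·62.8000] = 41.0000; exercise value = 46.0000 > continuation, so V_d = 46.0000 (exercise)
Node 0 (S = 105): continuation = 1/1.04·[0.6857·10.0934 + 0.3143·46.0000] = 20.5561; exercise value = 25.0000 > continuation, so V_0 = 25.0000 (exercise)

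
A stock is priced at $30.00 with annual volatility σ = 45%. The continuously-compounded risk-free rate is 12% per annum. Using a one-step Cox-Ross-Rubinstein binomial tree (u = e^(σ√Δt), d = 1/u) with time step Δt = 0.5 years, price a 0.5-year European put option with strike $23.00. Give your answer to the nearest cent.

$0.54

CRR parameters: u = e^(σ√Δt) = e^(0.45·√0.5) = 1.3746, d = 1/u = 0.7275
Per-period rate: rΔt = 0.12·0.5 = 0.06, so R = e^0.06 = 1.0618
Risk-neutral probability p = (e^0.06 − 0.7275)/(1.3746 − 0.7275) = 0.3344/0.6472 = 0.5167
Terminal stock prices: S_u = 41.24, S_d = 21.82
Terminal payoffs (K − S): max(-18.24, 0) = 0, max(1.176, 0) = 1.176
Node 0 (S = 30): V_0 = e^(−0.06)·[0.5167·0.0000 + 0.4833·1.1762] = 0.5354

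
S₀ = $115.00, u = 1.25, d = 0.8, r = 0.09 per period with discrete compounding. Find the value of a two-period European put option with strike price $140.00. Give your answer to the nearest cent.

$16.71

Risk-neutral probability p = (1 + 0.09 − 0.8)/(1.25 − 0.8) = 0.2900/0.4500 = 0.6444
Terminal stock prices: S_uu = 179.7, S_ud = 115, S_dd = 73.6
Terminal payoffs (K − S): max(-39.69, 0) = 0, max(25, 0) = 25, max(66.4, 0) = 66.4
Node u (S = 143.8): V_u = 1/1.09·[0.6444·0.0000 + 0.3556·25.0000] = 8.1549
Node d (S = 92): V_d = 1/1.09·[0.6444·25.0000 + 0.3556·66.4000] = 36.4404
Node 0 (S = 115): V_0 = 1/1.09·[0.6444·8.1549 + 0.3556·36.4404] = 16.7082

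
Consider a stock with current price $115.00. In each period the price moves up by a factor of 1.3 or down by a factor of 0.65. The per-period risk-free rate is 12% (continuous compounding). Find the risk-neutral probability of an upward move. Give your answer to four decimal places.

Risk-neutral probability p = (e^0.12 − 0.65)/(1.3 − 0.65) = 0.4775/0.6500 = 0.7346

p = 0.7346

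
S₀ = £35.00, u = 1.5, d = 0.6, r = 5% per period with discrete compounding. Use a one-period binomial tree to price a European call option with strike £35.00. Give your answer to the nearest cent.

£8.33

Risk-neutral probability p = (1 + 0.05 − 0.6)/(1.5 − 0.6) = 0.4500/0.9000 = 0.5000
Terminal stock prices: S_u = 52.5, S_d = 21
Terminal payoffs (S − K): max(17.5, 0) = 17.5, max(-14, 0) = 0
Node 0 (S = 35): V_0 = 1/1.05·[0.5000·17.5000 + 0.5000·0.0000] = 8.3333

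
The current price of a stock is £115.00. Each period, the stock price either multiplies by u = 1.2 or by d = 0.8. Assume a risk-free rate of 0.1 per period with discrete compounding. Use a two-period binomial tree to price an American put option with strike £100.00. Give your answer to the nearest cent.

£1.82

Risk-neutral probability p = (1 + 0.1 − 0.8)/(1.2 − 0.8) = 0.3000/0.4000 = 0.7500
Terminal stock prices: S_uu = 165.6, S_ud = 110.4, S_dd = 73.6
Terminal payoffs (K − S): max(-65.6, 0) = 0, max(-10.4, 0) = 0, max(26.4, 0) = 26.4
Node u (S = 138): continuation = 1/1.1·[0.7500·0.0000 + 0.2500·0.0000] = 0.0000; exercise value = 0.0000 ≤ continuation, so V_u = 0.0000
Node d (S = 92): continuation = 1/1.1·[0.7500·0.0000 + 0.2500·26.4000] = 6.0000; exercise value = 8.0000 > continuation, so V_d = 8.0000 (exercise)
Node 0 (S = 115): continuation = 1/1.1·[0.7500·0.0000 + 0.2500·8.0000] = 1.8182; exercise value = 0.0000 ≤ continuation, so V_0 = 1.8182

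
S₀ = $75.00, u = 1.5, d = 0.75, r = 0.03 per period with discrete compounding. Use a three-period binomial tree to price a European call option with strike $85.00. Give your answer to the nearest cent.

$17.97

Risk-neutral probability p = (1 + 0.03 − 0.75)/(1.5 − 0.75) = 0.2800/0.7500 = 0.3733
Terminal stock prices: S_uuu = 253.1, S_uud = 126.6, S_udd = 63.28, S_ddd = 31.64
Terminal payoffs (S − K): max(168.1, 0) = 168.1, max(41.56, 0) = 41.56, max(-21.72, 0) = 0, max(-53.36, 0) = 0
Node uu (S = 168.8): V_uu = 1/1.03·[0.3733·168.1250 + 0.6267·41.5625] = 86.2257
Node ud (S = 84.38): V_ud = 1/1.03·[0.3733·41.5625 + 0.6267·0.0000] = 15.0647
Node dd (S = 42.19): V_dd = 1/1.03·[0.3733·0.0000 + 0.6267·0.0000] = 0.0000
Node u (S = 112.5): V_u = 1/1.03·[0.3733·86.2257 + 0.6267·15.0647] = 40.4189
Node d (S = 56.25): V_d = 1/1.03·[0.3733·15.0647 + 0.6267·0.0000] = 5.4604
Node 0 (S = 75): V_0 = 1/1.03·[0.3733·40.4189 + 0.6267·5.4604] = 17.9724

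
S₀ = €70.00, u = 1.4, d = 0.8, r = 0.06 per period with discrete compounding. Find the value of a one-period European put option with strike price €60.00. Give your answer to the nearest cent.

€2.14

Risk-neutral probability p = (1 + 0.06 − 0.8)/(1.4 − 0.8) = 0.2600/0.6000 = 0.4333
Terminal stock prices: S_u = 98, S_d = 56
Terminal payoffs (K − S): max(-38, 0) = 0, max(4, 0) = 4
Node 0 (S = 70): V_0 = 1/1.06·[0.4333·0.0000 + 0.5667·4.0000] = 2.1384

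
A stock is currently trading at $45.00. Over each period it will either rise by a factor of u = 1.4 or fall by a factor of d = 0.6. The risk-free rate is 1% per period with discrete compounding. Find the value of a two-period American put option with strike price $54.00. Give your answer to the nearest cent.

Risk-neutral probability p = (1 + 0.01 − 0.6)/(1.4 − 0.6) = 0.4100/0.8000 = 0.5125
Terminal stock prices: S_uu = 88.2, S_ud = 37.8, S_dd = 16.2
Terminal payoffs (K − S): max(-34.2, 0) = 0, max(16.2, 0) = 16.2, max(37.8, 0) = 37.8
Node u (S = 63): continuation = 1/1.01·[0.5125·0.0000 + 0.4875·16.2000] = 7.8193; exercise value = 0.0000 ≤ continuation, so V_u = 7.8193
Node d (S = 27): continuation = 1/1.01·[0.5125·16.2000 + 0.4875·37.8000] = 26.4653; exercise value = 27.0000 > continuation, so V_d = 27.0000 (exercise)
Node 0 (S = 45): continuation = 1/1.01·[0.5125·7.8193 + 0.4875·27.0000] = 16.9999; exercise value = 9.0000 ≤ continuation, so V_0 = 16.9999

$17.00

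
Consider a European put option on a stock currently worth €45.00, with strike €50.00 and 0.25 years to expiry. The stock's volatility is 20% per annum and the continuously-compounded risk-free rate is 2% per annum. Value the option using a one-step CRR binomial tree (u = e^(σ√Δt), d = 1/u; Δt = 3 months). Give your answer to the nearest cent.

€4.75

CRR parameters: u = e^(σ√Δt) = e^(0.2·√0.25) = 1.1052, d = 1/u = 0.9048
Per-period rate: rΔt = 0.02·0.25 = 0.005, so R = e^0.005 = 1.0050
Risk-neutral probability p = (e^0.005 − 0.9048)/(1.1052 − 0.9048) = 0.1002/0.2003 = 0.5000
Terminal stock prices: S_u = 49.73, S_d = 40.72
Terminal payoffs (K − S): max(0.2673, 0) = 0.2673, max(9.282, 0) = 9.282
Node 0 (S = 45): V_0 = e^(−0.005)·[0.5000·0.2673 + 0.5000·9.2823] = 4.7506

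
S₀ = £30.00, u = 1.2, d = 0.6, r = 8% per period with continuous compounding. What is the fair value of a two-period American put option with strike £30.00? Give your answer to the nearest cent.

£3.28

Risk-neutral probability p = (e^0.08 − 0.6)/(1.2 − 0.6) = 0.4833/0.6000 = 0.8055
Terminal stock prices: S_uu = 43.2, S_ud = 21.6, S_dd = 10.8
Terminal payoffs (K − S): max(-13.2, 0) = 0, max(8.4, 0) = 8.4, max(19.2, 0) = 19.2
Node u (S = 36): continuation = e^(−0.08)·[0.8055·0.0000 + 0.1945·8.4000] = 1.5084; exercise value = 0.0000 ≤ continuation, so V_u = 1.5084
Node d (S = 18): continuation = e^(−0.08)·[0.8055·8.4000 + 0.1945·19.2000] = 9.6935; exercise value = 12.0000 > continuation, so V_d = 12.0000 (exercise)
Node 0 (S = 30): continuation = e^(−0.08)·[0.8055·1.5084 + 0.1945·12.0000] = 3.2763; exercise value = 0.0000 ≤ continuation, so V_0 = 3.2763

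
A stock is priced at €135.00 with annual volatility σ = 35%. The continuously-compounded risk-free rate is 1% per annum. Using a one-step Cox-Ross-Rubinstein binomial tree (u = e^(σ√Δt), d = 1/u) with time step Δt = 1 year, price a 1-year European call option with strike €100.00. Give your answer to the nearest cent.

CRR parameters: u = e^(σ√Δt) = e^(0.35·√1) = 1.4191, d = 1/u = 0.7047
Per-period rate: rΔt = 0.01·1 = 0.01, so R = e^0.01 = 1.0101
Risk-neutral probability p = (e^0.01 − 0.7047)/(1.4191 − 0.7047) = 0.3054/0.7144 = 0.4275
Terminal stock prices: S_u = 191.6, S_d = 95.13
Terminal payoffs (S − K): max(91.57, 0) = 91.57, max(-4.867, 0) = 0
Node 0 (S = 135): V_0 = e^(−0.01)·[0.4275·91.5741 + 0.5725·0.0000] = 38.7539

€38.75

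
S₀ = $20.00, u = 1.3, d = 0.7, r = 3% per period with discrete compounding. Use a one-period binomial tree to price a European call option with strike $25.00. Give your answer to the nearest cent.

$0.53

Risk-neutral probability p = (1 + 0.03 − 0.7)/(1.3 − 0.7) = 0.3300/0.6000 = 0.5500
Terminal stock prices: S_u = 26, S_d = 14
Terminal payoffs (S − K): max(1, 0) = 1, max(-11, 0) = 0
Node 0 (S = 20): V_0 = 1/1.03·[0.5500·1.0000 + 0.4500·0.0000] = 0.5340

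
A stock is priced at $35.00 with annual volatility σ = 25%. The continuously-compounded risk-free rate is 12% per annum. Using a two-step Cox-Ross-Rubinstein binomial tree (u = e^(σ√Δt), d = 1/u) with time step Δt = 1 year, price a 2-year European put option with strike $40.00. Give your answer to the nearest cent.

$3.10

CRR parameters: u = e^(σ√Δt) = e^(0.25·√1) = 1.2840, d = 1/u = 0.7788
Per-period rate: rΔt = 0.12·1 = 0.12, so R = e^0.12 = 1.1275
Risk-neutral probability p = (e^0.12 − 0.7788)/(1.2840 − 0.7788) = 0.3487/0.5052 = 0.6902
Terminal stock prices: S_uu = 57.71, S_ud = 35, S_dd = 21.23
Terminal payoffs (K − S): max(-17.71, 0) = 0, max(5, 0) = 5, max(18.77, 0) = 18.77
Node u (S = 44.94): V_u = e^(−0.12)·[0.6902·0.0000 + 0.3098·5.0000] = 1.3739
Node d (S = 27.26): V_d = e^(−0.12)·[0.6902·5.0000 + 0.3098·18.7714] = 8.2188
Node 0 (S = 35): V_0 = e^(−0.12)·[0.6902·1.3739 + 0.3098·8.2188] = 3.0994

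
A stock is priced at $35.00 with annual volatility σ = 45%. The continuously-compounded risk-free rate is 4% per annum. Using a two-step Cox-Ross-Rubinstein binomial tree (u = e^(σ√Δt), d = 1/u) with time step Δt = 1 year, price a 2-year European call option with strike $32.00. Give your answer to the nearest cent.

$10.73

CRR parameters: u = e^(σ√Δt) = e^(0.45·√1) = 1.5683, d = 1/u = 0.6376
Per-period rate: rΔt = 0.04·1 = 0.04, so R = e^0.04 = 1.0408
Risk-neutral probability p = (e^0.04 − 0.6376)/(1.5683 − 0.6376) = 0.4032/0.9307 = 0.4332
Terminal stock prices: S_uu = 86.09, S_ud = 35, S_dd = 14.23
Terminal payoffs (S − K): max(54.09, 0) = 54.09, max(3, 0) = 3, max(-17.77, 0) = 0
Node u (S = 54.89): V_u = e^(−0.04)·[0.4332·54.0861 + 0.5668·3.0000] = 24.1457
Node d (S = 22.32): V_d = e^(−0.04)·[0.4332·3.0000 + 0.5668·0.0000] = 1.2487
Node 0 (S = 35): V_0 = e^(−0.04)·[0.4332·24.1457 + 0.5668·1.2487] = 10.7300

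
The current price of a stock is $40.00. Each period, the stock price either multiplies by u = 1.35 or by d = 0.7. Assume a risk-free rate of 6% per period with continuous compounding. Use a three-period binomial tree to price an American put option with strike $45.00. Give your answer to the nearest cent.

$8.79

Risk-neutral probability p = (e^0.06 − 0.7)/(1.35 − 0.7) = 0.3618/0.6500 = 0.5567
Terminal stock prices: S_uuu = 98.42, S_uud = 51.03, S_udd = 26.46, S_ddd = 13.72
Terminal payoffs (K − S): max(-53.42, 0) = 0, max(-6.03, 0) = 0, max(18.54, 0) = 18.54, max(31.28, 0) = 31.28
Node uu (S = 72.9): continuation = e^(−0.06)·[0.5567·0.0000 + 0.4433·0.0000] = 0.0000; exercise value = 0.0000 ≤ continuation, so V_uu = 0.0000
Node ud (S = 37.8): continuation = e^(−0.06)·[0.5567·0.0000 + 0.4433·18.5400] = 7.7407; exercise value = 7.2000 ≤ continuation, so V_ud = 7.7407
Node dd (S = 19.6): continuation = e^(−0.06)·[0.5567·18.5400 + 0.4433·31.2800] = 22.7794; exercise value = 25.4000 > continuation, so V_dd = 25.4000 (exercise)
Node u (S = 54): continuation = e^(−0.06)·[0.5567·0.0000 + 0.4433·7.7407] = 3.2318; exercise value = 0.0000 ≤ continuation, so V_u = 3.2318
Node d (S = 28): continuation = e^(−0.06)·[0.5567·7.7407 + 0.4433·25.4000] = 14.6628; exercise value = 17.0000 > continuation, so V_d = 17.0000 (exercise)
Node 0 (S = 40): continuation = e^(−0.06)·[0.5567·3.2318 + 0.4433·17.0000] = 8.7920; exercise value = 5.0000 ≤ continuation, so V_0 = 8.7920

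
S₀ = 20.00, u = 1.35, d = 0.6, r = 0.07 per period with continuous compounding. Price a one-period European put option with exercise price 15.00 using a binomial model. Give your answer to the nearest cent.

1.03

Risk-neutral probability p = (e^0.07 − 0.6)/(1.35 − 0.6) = 0.4725/0.7500 = 0.6300
Terminal stock prices: S_u = 27, S_d = 12
Terminal payoffs (K − S): max(-12, 0) = 0, max(3, 0) = 3
Node 0 (S = 20): V_0 = e^(−0.07)·[0.6300·0.0000 + 0.3700·3.0000] = 1.0349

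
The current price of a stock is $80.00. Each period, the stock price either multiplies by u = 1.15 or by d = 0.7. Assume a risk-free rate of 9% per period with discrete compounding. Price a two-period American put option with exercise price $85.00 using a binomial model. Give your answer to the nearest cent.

$5.55

Risk-neutral probability p = (1 + 0.09 − 0.7)/(1.15 − 0.7) = 0.3900/0.4500 = 0.8667
Terminal stock prices: S_uu = 105.8, S_ud = 64.4, S_dd = 39.2
Terminal payoffs (K − S): max(-20.8, 0) = 0, max(20.6, 0) = 20.6, max(45.8, 0) = 45.8
Node u (S = 92): continuation = 1/1.09·[0.8667·0.0000 + 0.1333·20.6000] = 2.5199; exercise value = 0.0000 ≤ continuation, so V_u = 2.5199
Node d (S = 56): continuation = 1/1.09·[0.8667·20.6000 + 0.1333·45.8000] = 21.9817; exercise value = 29.0000 > continuation, so V_d = 29.0000 (exercise)
Node 0 (S = 80): continuation = 1/1.09·[0.8667·2.5199 + 0.1333·29.0000] = 5.5510; exercise value = 5.0000 ≤ continuation, so V_0 = 5.5510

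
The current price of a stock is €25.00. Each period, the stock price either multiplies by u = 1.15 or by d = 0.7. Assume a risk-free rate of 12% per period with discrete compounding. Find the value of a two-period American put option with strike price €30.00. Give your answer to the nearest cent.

Risk-neutral probability p = (1 + 0.12 − 0.7)/(1.15 − 0.7) = 0.4200/0.4500 = 0.9333
Terminal stock prices: S_uu = 33.06, S_ud = 20.12, S_dd = 12.25
Terminal payoffs (K − S): max(-3.062, 0) = 0, max(9.875, 0) = 9.875, max(17.75, 0) = 17.75
Node u (S = 28.75): continuation = 1/1.12·[0.9333·0.0000 + 0.0667·9.8750] = 0.5878; exercise value = 1.2500 > continuation, so V_u = 1.2500 (exercise)
Node d (S = 17.5): continuation = 1/1.12·[0.9333·9.8750 + 0.0667·17.7500] = 9.2857; exercise value = 12.5000 > continuation, so V_d = 12.5000 (exercise)
Node 0 (S = 25): continuation = 1/1.12·[0.9333·1.2500 + 0.0667·12.5000] = 1.7857; exercise value = 5.0000 > continuation, so V_0 = 5.0000 (exercise)

€5.00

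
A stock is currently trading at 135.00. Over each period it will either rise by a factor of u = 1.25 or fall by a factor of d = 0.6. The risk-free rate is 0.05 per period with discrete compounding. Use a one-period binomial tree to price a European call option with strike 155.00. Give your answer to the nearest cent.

Risk-neutral probability p = (1 + 0.05 − 0.6)/(1.25 − 0.6) = 0.4500/0.6500 = 0.6923
Terminal stock prices: S_u = 168.8, S_d = 81
Terminal payoffs (S − K): max(13.75, 0) = 13.75, max(-74, 0) = 0
Node 0 (S = 135): V_0 = 1/1.05·[0.6923·13.7500 + 0.3077·0.0000] = 9.0659

9.07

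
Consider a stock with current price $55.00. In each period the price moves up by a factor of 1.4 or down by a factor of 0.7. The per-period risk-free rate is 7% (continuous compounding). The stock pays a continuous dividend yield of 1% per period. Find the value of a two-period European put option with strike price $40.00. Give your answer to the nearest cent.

Per-period risk-free factor R = e^0.07 = 1.0725; dividend-adjusted growth = e^(0.07−0.01) = 1.0618.
Risk-neutral probability p = (1.0618 − 0.7)/(1.4 − 0.7) = 0.3618/0.7000 = 0.5169
Terminal stock prices: S_uu = 107.8, S_ud = 53.9, S_dd = 26.95
Terminal payoffs (K − S): max(-67.8, 0) = 0, max(-13.9, 0) = 0, max(13.05, 0) = 13.05
Node u (S = 77): V_u = e^(−0.07)·[0.5169·0.0000 + 0.4831·0.0000] = 0.0000
Node d (S = 38.5): V_d = e^(−0.07)·[0.5169·0.0000 + 0.4831·13.0500] = 5.8781
Node 0 (S = 55): V_0 = e^(−0.07)·[0.5169·0.0000 + 0.4831·5.8781] = 2.6477

$2.65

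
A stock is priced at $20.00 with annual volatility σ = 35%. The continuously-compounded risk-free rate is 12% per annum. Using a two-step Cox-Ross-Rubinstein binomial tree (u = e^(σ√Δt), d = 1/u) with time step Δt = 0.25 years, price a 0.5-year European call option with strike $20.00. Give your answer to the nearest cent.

$2.33

CRR parameters: u = e^(σ√Δt) = e^(0.35·√0.25) = 1.1912, d = 1/u = 0.8395
Per-period rate: rΔt = 0.12·0.25 = 0.03, so R = e^0.03 = 1.0305
Risk-neutral probability p = (e^0.03 − 0.8395)/(1.1912 − 0.8395) = 0.1910/0.3518 = 0.5429
Terminal stock prices: S_uu = 28.38, S_ud = 20, S_dd = 14.09
Terminal payoffs (S − K): max(8.381, 0) = 8.381, max(0, 0) = 0, max(-5.906, 0) = 0
Node u (S = 23.82): V_u = e^(−0.03)·[0.5429·8.3814 + 0.4571·0.0000] = 4.4160
Node d (S = 16.79): V_d = e^(−0.03)·[0.5429·0.0000 + 0.4571·0.0000] = 0.0000
Node 0 (S = 20): V_0 = e^(−0.03)·[0.5429·4.4160 + 0.4571·0.0000] = 2.3267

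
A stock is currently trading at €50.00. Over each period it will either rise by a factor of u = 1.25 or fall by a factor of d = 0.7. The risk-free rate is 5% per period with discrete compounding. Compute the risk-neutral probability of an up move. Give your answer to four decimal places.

p = 0.6364

Risk-neutral probability p = (1 + 0.05 − 0.7)/(1.25 − 0.7) = 0.3500/0.5500 = 0.6364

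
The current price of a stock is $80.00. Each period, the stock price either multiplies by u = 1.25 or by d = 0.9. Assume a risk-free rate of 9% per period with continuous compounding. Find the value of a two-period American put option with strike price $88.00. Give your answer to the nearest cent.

$8.00

Risk-neutral probability p = (e^0.09 − 0.9)/(1.25 − 0.9) = 0.1942/0.3500 = 0.5548
Terminal stock prices: S_uu = 125, S_ud = 90, S_dd = 64.8
Terminal payoffs (K − S): max(-37, 0) = 0, max(-2, 0) = 0, max(23.2, 0) = 23.2
Node u (S = 100): continuation = e^(−0.09)·[0.5548·0.0000 + 0.4452·0.0000] = 0.0000; exercise value = 0.0000 ≤ continuation, so V_u = 0.0000
Node d (S = 72): continuation = e^(−0.09)·[0.5548·0.0000 + 0.4452·23.2000] = 9.4400; exercise value = 16.0000 > continuation, so V_d = 16.0000 (exercise)
Node 0 (S = 80): continuation = e^(−0.09)·[0.5548·0.0000 + 0.4452·16.0000] = 6.5104; exercise value = 8.0000 > continuation, so V_0 = 8.0000 (exercise)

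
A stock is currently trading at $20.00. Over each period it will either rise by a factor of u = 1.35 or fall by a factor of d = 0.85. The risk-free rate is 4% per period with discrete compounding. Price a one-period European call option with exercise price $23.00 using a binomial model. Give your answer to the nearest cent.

$1.46

Risk-neutral probability p = (1 + 0.04 − 0.85)/(1.35 − 0.85) = 0.1900/0.5000 = 0.3800
Terminal stock prices: S_u = 27, S_d = 17
Terminal payoffs (S − K): max(4, 0) = 4, max(-6, 0) = 0
Node 0 (S = 20): V_0 = 1/1.04·[0.3800·4.0000 + 0.6200·0.0000] = 1.4615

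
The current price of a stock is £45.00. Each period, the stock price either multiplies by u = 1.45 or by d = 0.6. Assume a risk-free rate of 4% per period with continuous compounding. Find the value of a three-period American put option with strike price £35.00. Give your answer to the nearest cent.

£6.48

Risk-neutral probability p = (e^0.04 − 0.6)/(1.45 − 0.6) = 0.4408/0.8500 = 0.5186
Terminal stock prices: S_uuu = 137.2, S_uud = 56.77, S_udd = 23.49, S_ddd = 9.72
Terminal payoffs (K − S): max(-102.2, 0) = 0, max(-21.77, 0) = 0, max(11.51, 0) = 11.51, max(25.28, 0) = 25.28
Node uu (S = 94.61): continuation = e^(−0.04)·[0.5186·0.0000 + 0.4814·0.0000] = 0.0000; exercise value = 0.0000 ≤ continuation, so V_uu = 0.0000
Node ud (S = 39.15): continuation = e^(−0.04)·[0.5186·0.0000 + 0.4814·11.5100] = 5.3236; exercise value = 0.0000 ≤ continuation, so V_ud = 5.3236
Node dd (S = 16.2): continuation = e^(−0.04)·[0.5186·11.5100 + 0.4814·25.2800] = 17.4276; exercise value = 18.8000 > continuation, so V_dd = 18.8000 (exercise)
Node u (S = 65.25): continuation = e^(−0.04)·[0.5186·0.0000 + 0.4814·5.3236] = 2.4623; exercise value = 0.0000 ≤ continuation, so V_u = 2.4623
Node d (S = 27): continuation = e^(−0.04)·[0.5186·5.3236 + 0.4814·18.8000] = 11.3480; exercise value = 8.0000 ≤ continuation, so V_d = 11.3480
Node 0 (S = 45): continuation = e^(−0.04)·[0.5186·2.4623 + 0.4814·11.3480] = 6.4756; exercise value = 0.0000 ≤ continuation, so V_0 = 6.4756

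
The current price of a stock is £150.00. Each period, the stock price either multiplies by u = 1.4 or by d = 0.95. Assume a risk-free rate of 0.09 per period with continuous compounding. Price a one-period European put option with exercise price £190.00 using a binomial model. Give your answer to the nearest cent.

Risk-neutral probability p = (e^0.09 − 0.95)/(1.4 − 0.95) = 0.1442/0.4500 = 0.3204
Terminal stock prices: S_u = 210, S_d = 142.5
Terminal payoffs (K − S): max(-20, 0) = 0, max(47.5, 0) = 47.5
Node 0 (S = 150): V_0 = e^(−0.09)·[0.3204·0.0000 + 0.6796·47.5000] = 29.5032

£29.50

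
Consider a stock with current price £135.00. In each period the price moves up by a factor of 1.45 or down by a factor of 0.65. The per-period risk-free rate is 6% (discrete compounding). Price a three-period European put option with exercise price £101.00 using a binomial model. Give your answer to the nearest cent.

Risk-neutral probability p = (1 + 0.06 − 0.65)/(1.45 − 0.65) = 0.4100/0.8000 = 0.5125
Terminal stock prices: S_uuu = 411.6, S_uud = 184.5, S_udd = 82.7, S_ddd = 37.07
Terminal payoffs (K − S): max(-310.6, 0) = 0, max(-83.49, 0) = 0, max(18.3, 0) = 18.3, max(63.93, 0) = 63.93
Node uu (S = 283.8): V_uu = 1/1.06·[0.5125·0.0000 + 0.4875·0.0000] = 0.0000
Node ud (S = 127.2): V_ud = 1/1.06·[0.5125·0.0000 + 0.4875·18.2956] = 8.4143
Node dd (S = 57.04): V_dd = 1/1.06·[0.5125·18.2956 + 0.4875·63.9256] = 38.2455
Node u (S = 195.8): V_u = 1/1.06·[0.5125·0.0000 + 0.4875·8.4143] = 3.8698
Node d (S = 87.75): V_d = 1/1.06·[0.5125·8.4143 + 0.4875·38.2455] = 21.6575
Node 0 (S = 135): V_0 = 1/1.06·[0.5125·3.8698 + 0.4875·21.6575] = 11.8314

£11.83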